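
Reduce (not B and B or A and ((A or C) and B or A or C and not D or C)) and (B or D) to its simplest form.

(not B and B or A and ((A or C) and B or A or C and not D or C)) and (B or D)
= (not B and B or A and ((A or C) and B or A or C)) and (B or D)   — absorption
= (not B and B or A and (A or C)) and (B or D)   — absorption
= (not B and B or A) and (B or D)   — absorption
= A and (B or D)   — complement / identity

A and (B or D)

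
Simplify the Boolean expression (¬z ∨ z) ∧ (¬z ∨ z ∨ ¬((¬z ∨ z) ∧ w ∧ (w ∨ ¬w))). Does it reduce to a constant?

True

(¬z ∨ z) ∧ (¬z ∨ z ∨ ¬((¬z ∨ z) ∧ w ∧ (w ∨ ¬w)))
= (¬z ∨ z) ∧ (¬z ∨ z ∨ ¬((¬z ∨ z) ∧ w))   — complement / identity
= (¬z ∨ z) ∧ (¬z ∨ z ∨ ¬w)   — complement / identity
= ¬z ∨ z   — absorption
= True   — complement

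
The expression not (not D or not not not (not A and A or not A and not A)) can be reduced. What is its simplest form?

not (not D or not not not (not A and A or not A and not A))
= not (not D or not (not A and A or not A and not A))
= not (not D or not not A)
= D and not A

D and not A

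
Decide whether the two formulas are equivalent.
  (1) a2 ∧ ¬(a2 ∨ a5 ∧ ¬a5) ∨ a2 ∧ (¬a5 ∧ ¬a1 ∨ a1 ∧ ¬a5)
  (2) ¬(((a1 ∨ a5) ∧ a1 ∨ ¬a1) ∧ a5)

E1: a2 ∧ ¬(a2 ∨ a5 ∧ ¬a5) ∨ a2 ∧ (¬a5 ∧ ¬a1 ∨ a1 ∧ ¬a5)
    = a2 ∧ ¬a2 ∨ a2 ∧ (¬a5 ∧ ¬a1 ∨ a1 ∧ ¬a5)   (complement / identity)
    = a2 ∧ (¬a5 ∧ ¬a1 ∨ a1 ∧ ¬a5)   (complement / identity)
    = a2 ∧ ¬a5   (distribution)
E2: ¬(((a1 ∨ a5) ∧ a1 ∨ ¬a1) ∧ a5)
    = ¬((a1 ∨ ¬a1) ∧ a5)   (absorption)
    = ¬a5   (complement / identity)
These differ: at a1=0, a2=0, a5=0, E1 = 0 but E2 = 1.

No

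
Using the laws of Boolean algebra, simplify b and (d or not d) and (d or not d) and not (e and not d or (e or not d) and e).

b and (d or not d) and (d or not d) and not (e and not d or (e or not d) and e)
= b and (d or not d) and (d or not d) and not (e and not d or e)   — absorption
= b and (d or not d) and (d or not d) and not e   — absorption
= b and (d or not d) and not e   — idempotence
= b and not e   — complement / identity

b and not e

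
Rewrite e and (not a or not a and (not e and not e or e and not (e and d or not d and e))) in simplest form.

e and not a

e and (not a or not a and (not e and not e or e and not (e and d or not d and e)))
= e and (not a or not a and (not e and not e or e and not e))   — distribution
= e and (not a or not a and not e)   — distribution
= e and not a   — absorption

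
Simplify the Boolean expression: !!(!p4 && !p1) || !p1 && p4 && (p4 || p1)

!!(!p4 && !p1) || !p1 && p4 && (p4 || p1)
= !!(!p4 && !p1) || !p1 && p4   — absorption
= !p4 && !p1 || !p1 && p4   — double negation
= !p1   — distribution

!p1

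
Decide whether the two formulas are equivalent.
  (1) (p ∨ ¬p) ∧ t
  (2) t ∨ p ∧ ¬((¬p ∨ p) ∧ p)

E1: (p ∨ ¬p) ∧ t
    = t
E2: t ∨ p ∧ ¬((¬p ∨ p) ∧ p)
    = t ∨ p ∧ ¬p
    = t
Both reduce to t, so they are equivalent.

Yes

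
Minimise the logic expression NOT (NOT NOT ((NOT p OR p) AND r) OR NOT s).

NOT r AND s

NOT (NOT NOT ((NOT p OR p) AND r) OR NOT s)
= NOT ((NOT p OR p) AND r) AND s
= NOT r AND s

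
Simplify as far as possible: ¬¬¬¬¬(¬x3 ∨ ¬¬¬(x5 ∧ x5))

¬¬¬¬¬(¬x3 ∨ ¬¬¬(x5 ∧ x5))
= ¬¬¬(¬x3 ∨ ¬¬¬(x5 ∧ x5))   (double negation)
= ¬¬¬(¬x3 ∨ ¬(x5 ∧ x5))   (double negation)
= ¬¬¬(¬x3 ∨ ¬x5)   (idempotence)
= ¬(¬x3 ∨ ¬x5)   (double negation)
= x3 ∧ x5   (De Morgan)

x3 ∧ x5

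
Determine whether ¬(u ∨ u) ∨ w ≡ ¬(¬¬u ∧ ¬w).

E1: ¬(u ∨ u) ∨ w
    = ¬u ∨ w   [idempotence]
E2: ¬(¬¬u ∧ ¬w)
    = ¬u ∨ w   [De Morgan]
Both reduce to ¬u ∨ w, so they are equivalent.

Yes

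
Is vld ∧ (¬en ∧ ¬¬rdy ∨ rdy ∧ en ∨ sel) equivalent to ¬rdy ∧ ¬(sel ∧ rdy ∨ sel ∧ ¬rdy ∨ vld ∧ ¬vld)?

No

E1: vld ∧ (¬en ∧ ¬¬rdy ∨ rdy ∧ en ∨ sel)
    = vld ∧ (¬en ∧ rdy ∨ rdy ∧ en ∨ sel)
    = vld ∧ (rdy ∨ sel)
E2: ¬rdy ∧ ¬(sel ∧ rdy ∨ sel ∧ ¬rdy ∨ vld ∧ ¬vld)
    = ¬rdy ∧ ¬(sel ∧ rdy ∨ sel ∧ ¬rdy)
    = ¬rdy ∧ ¬sel
These differ: at en=0, rdy=1, sel=1, vld=1, E1 = 1 but E2 = 0.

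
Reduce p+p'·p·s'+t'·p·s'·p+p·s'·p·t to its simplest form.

p

p+p'·p·s'+t'·p·s'·p+p·s'·p·t
= p+p'·p·s'+p·s'·p   [distribution]
= p+p·s'   [distribution]
= p   [absorption]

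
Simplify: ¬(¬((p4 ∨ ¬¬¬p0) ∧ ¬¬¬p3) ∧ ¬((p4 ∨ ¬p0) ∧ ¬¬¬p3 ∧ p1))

(p4 ∨ ¬p0) ∧ ¬p3

¬(¬((p4 ∨ ¬¬¬p0) ∧ ¬¬¬p3) ∧ ¬((p4 ∨ ¬p0) ∧ ¬¬¬p3 ∧ p1))
= (p4 ∨ ¬¬¬p0) ∧ ¬¬¬p3 ∨ (p4 ∨ ¬p0) ∧ ¬¬¬p3 ∧ p1   [De Morgan]
= (p4 ∨ ¬p0) ∧ ¬¬¬p3 ∨ (p4 ∨ ¬p0) ∧ ¬¬¬p3 ∧ p1   [double negation]
= (p4 ∨ ¬p0) ∧ ¬¬¬p3   [absorption]
= (p4 ∨ ¬p0) ∧ ¬p3   [double negation]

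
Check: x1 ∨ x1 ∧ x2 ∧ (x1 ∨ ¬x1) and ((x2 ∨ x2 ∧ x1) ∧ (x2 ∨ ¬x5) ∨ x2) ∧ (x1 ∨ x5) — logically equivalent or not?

E1: x1 ∨ x1 ∧ x2 ∧ (x1 ∨ ¬x1)
    = x1 ∨ x1 ∧ x2   (complement / identity)
    = x1   (absorption)
E2: ((x2 ∨ x2 ∧ x1) ∧ (x2 ∨ ¬x5) ∨ x2) ∧ (x1 ∨ x5)
    = (x2 ∧ (x2 ∨ ¬x5) ∨ x2) ∧ (x1 ∨ x5)   (absorption)
    = (x2 ∨ x2) ∧ (x1 ∨ x5)   (absorption)
    = x2 ∧ (x1 ∨ x5)   (idempotence)
These differ: at x1=0, x2=1, x5=1, E1 = 0 but E2 = 1.

No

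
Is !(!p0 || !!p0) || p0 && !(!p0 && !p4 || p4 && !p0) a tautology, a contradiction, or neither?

!(!p0 || !!p0) || p0 && !(!p0 && !p4 || p4 && !p0)
= p0 && !p0 || p0 && !(!p0 && !p4 || p4 && !p0)   (De Morgan)
= p0 && !p0 || p0 && !!p0   (distribution)
= p0 && !p0 || p0 && p0   (double negation)
= p0   (distribution)
This depends on p0, so it is not a constant.

neither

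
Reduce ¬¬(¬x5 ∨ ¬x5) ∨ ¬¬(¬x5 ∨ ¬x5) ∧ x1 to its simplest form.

¬¬(¬x5 ∨ ¬x5) ∨ ¬¬(¬x5 ∨ ¬x5) ∧ x1
= ¬¬(¬x5 ∨ ¬x5)   [absorption]
= ¬x5 ∨ ¬x5   [double negation]
= ¬x5   [idempotence]

¬x5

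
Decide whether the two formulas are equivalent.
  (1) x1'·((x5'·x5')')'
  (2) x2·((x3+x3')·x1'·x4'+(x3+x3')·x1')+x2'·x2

E1: x1'·((x5'·x5')')'
    = x1'·((x5')')'   [idempotence]
    = x1'·x5'   [double negation]
E2: x2·((x3+x3')·x1'·x4'+(x3+x3')·x1')+x2'·x2
    = x2·((x3+x3')·x1'·x4'+(x3+x3')·x1')   [complement / identity]
    = x2·(x3+x3')·x1'   [absorption]
    = x2·x1'   [complement / identity]
These differ: at x1=0, x2=0, x3=0, x4=0, x5=0, E1 = 1 but E2 = 0.

No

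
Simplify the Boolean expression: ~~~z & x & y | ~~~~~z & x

~z & x

~~~z & x & y | ~~~~~z & x
= ~~~z & x & y | ~~~z & x   (double negation)
= ~~~z & x   (absorption)
= ~z & x   (double negation)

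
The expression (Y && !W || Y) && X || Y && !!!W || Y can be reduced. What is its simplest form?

(Y && !W || Y) && X || Y && !!!W || Y
= (Y && !W || Y) && X || Y && !W || Y   (double negation)
= Y && !W || Y   (absorption)
= Y   (absorption)

Y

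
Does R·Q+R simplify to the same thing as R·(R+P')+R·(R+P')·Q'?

Yes

E1: R·Q+R
    = R   — absorption
E2: R·(R+P')+R·(R+P')·Q'
    = R·(R+P')   — absorption
    = R   — absorption
Both reduce to R, so they are equivalent.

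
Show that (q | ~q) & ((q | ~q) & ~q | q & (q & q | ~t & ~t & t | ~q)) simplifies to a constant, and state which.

(q | ~q) & ((q | ~q) & ~q | q & (q & q | ~t & ~t & t | ~q))
= (q | ~q) & ((q | ~q) & ~q | q & (q & q | ~t & t | ~q))   [idempotence]
= (q | ~q) & ((q | ~q) & ~q | q & (q & q | ~q))   [complement / identity]
= (q | ~q) & ((q | ~q) & ~q | q & (q | ~q))   [idempotence]
= (q | ~q) & (q | ~q)   [distribution]
= q | ~q   [complement / identity]
= 1   [complement]

1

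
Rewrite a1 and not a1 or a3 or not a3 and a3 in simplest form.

a3

a1 and not a1 or a3 or not a3 and a3
= a1 and not a1 or a3   [complement / identity]
= a3   [complement / identity]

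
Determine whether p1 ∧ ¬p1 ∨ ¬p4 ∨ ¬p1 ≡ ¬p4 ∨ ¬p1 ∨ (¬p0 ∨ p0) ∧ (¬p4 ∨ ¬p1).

Yes

E1: p1 ∧ ¬p1 ∨ ¬p4 ∨ ¬p1
    = ¬p4 ∨ ¬p1
E2: ¬p4 ∨ ¬p1 ∨ (¬p0 ∨ p0) ∧ (¬p4 ∨ ¬p1)
    = ¬p4 ∨ ¬p1 ∨ ¬p4 ∨ ¬p1
    = ¬p4 ∨ ¬p1
Both reduce to ¬p4 ∨ ¬p1, so they are equivalent.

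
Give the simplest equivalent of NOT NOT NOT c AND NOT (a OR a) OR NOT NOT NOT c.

NOT NOT NOT c AND NOT (a OR a) OR NOT NOT NOT c
= NOT NOT NOT c AND NOT a OR NOT NOT NOT c   — idempotence
= NOT NOT NOT c   — absorption
= NOT c   — double negation

NOT c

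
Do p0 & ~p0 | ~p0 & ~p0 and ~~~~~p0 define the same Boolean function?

E1: p0 & ~p0 | ~p0 & ~p0
    = ~p0   [distribution]
E2: ~~~~~p0
    = ~~~p0   [double negation]
    = ~p0   [double negation]
Both reduce to ~p0, so they are equivalent.

Yes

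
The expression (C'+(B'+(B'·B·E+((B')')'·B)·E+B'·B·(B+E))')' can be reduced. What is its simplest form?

C·B'

(C'+(B'+(B'·B·E+((B')')'·B)·E+B'·B·(B+E))')'
= (C'+(B'+(B'·B·E+B'·B)·E+B'·B·(B+E))')'
= (C'+(B'+B'·B·E+B'·B·(B+E))')'
= (C'+(B'+B'·B·E+B'·B)')'
= (C'+(B'+B'·B)')'
= (C'+(B')')'
= C·B'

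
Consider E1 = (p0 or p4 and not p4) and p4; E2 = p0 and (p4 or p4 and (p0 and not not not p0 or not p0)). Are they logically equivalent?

Yes

E1: (p0 or p4 and not p4) and p4
    = p0 and p4   (complement / identity)
E2: p0 and (p4 or p4 and (p0 and not not not p0 or not p0))
    = p0 and (p4 or p4 and (p0 and not p0 or not p0))   (double negation)
    = p0 and (p4 or p4 and not p0)   (complement / identity)
    = p0 and p4   (absorption)
Both reduce to p0 and p4, so they are equivalent.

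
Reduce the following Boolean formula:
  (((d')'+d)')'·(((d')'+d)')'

(((d')'+d)')'·(((d')'+d)')'
= (((d')'+d)')'   (idempotence)
= ((d+d)')'   (double negation)
= (d')'   (idempotence)
= d   (double negation)

d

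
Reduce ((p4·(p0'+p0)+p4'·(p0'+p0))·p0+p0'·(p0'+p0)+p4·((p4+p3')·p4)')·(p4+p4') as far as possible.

((p4·(p0'+p0)+p4'·(p0'+p0))·p0+p0'·(p0'+p0)+p4·((p4+p3')·p4)')·(p4+p4')
= ((p0'+p0)·p0+p0'·(p0'+p0)+p4·((p4+p3')·p4)')·(p4+p4')
= (p0'+p0+p4·((p4+p3')·p4)')·(p4+p4')
= p0'+p0+p4·((p4+p3')·p4)'
= p0'+p0+p4·p4'
= p0'+p0
= 1

1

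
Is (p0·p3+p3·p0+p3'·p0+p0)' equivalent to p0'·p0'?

E1: (p0·p3+p3·p0+p3'·p0+p0)'
    = (p0·p3+p0+p0)'   — distribution
    = (p0+p0)'   — absorption
    = p0'   — idempotence
E2: p0'·p0'
    = p0'   — idempotence
Both reduce to p0', so they are equivalent.

Yes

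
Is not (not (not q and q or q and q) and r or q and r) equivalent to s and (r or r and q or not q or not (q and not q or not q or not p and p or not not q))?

No

E1: not (not (not q and q or q and q) and r or q and r)
    = not (not q and r or q and r)   (distribution)
    = not r   (distribution)
E2: s and (r or r and q or not q or not (q and not q or not q or not p and p or not not q))
    = s and (r or not q or not (q and not q or not q or not p and p or not not q))   (absorption)
    = s and (r or not q or not (q and not q or not q or not not q))   (complement / identity)
    = s and (r or not q or not (not q or not not q))   (complement / identity)
    = s and (r or not q or q and not q)   (De Morgan)
    = s and (r or not q)   (complement / identity)
These differ: at p=0, q=0, r=0, s=0, E1 = 1 but E2 = 0.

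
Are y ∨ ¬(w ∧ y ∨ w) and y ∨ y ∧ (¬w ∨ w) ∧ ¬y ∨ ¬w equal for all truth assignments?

Yes

E1: y ∨ ¬(w ∧ y ∨ w)
    = y ∨ ¬w
E2: y ∨ y ∧ (¬w ∨ w) ∧ ¬y ∨ ¬w
    = y ∨ y ∧ ¬y ∨ ¬w
    = y ∨ ¬w
Both reduce to y ∨ ¬w, so they are equivalent.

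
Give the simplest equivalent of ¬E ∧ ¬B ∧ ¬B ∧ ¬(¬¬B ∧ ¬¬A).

¬E ∧ ¬B ∧ ¬B ∧ ¬(¬¬B ∧ ¬¬A)
= ¬E ∧ ¬B ∧ ¬(¬¬B ∧ ¬¬A)   — idempotence
= ¬E ∧ ¬B ∧ (¬B ∨ ¬A)   — De Morgan
= ¬E ∧ ¬B   — absorption

¬E ∧ ¬B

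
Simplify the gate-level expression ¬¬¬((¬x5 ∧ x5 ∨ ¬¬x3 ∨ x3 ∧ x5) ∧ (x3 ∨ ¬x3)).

¬x3

¬¬¬((¬x5 ∧ x5 ∨ ¬¬x3 ∨ x3 ∧ x5) ∧ (x3 ∨ ¬x3))
= ¬¬¬((¬x5 ∧ x5 ∨ x3 ∨ x3 ∧ x5) ∧ (x3 ∨ ¬x3))
= ¬¬¬((x3 ∨ x3 ∧ x5) ∧ (x3 ∨ ¬x3))
= ¬¬¬(x3 ∧ (x3 ∨ ¬x3))
= ¬¬¬x3
= ¬x3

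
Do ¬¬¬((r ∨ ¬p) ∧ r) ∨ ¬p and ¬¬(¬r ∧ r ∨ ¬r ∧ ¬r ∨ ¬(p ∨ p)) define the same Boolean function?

Yes

E1: ¬¬¬((r ∨ ¬p) ∧ r) ∨ ¬p
    = ¬((r ∨ ¬p) ∧ r) ∨ ¬p   — double negation
    = ¬r ∨ ¬p   — absorption
E2: ¬¬(¬r ∧ r ∨ ¬r ∧ ¬r ∨ ¬(p ∨ p))
    = ¬¬(¬r ∨ ¬(p ∨ p))   — distribution
    = ¬¬(¬r ∨ ¬p)   — idempotence
    = ¬r ∨ ¬p   — double negation
Both reduce to ¬r ∨ ¬p, so they are equivalent.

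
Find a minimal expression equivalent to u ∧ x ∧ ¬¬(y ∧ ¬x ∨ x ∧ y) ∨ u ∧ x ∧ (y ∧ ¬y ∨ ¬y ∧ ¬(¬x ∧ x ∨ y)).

u ∧ x

u ∧ x ∧ ¬¬(y ∧ ¬x ∨ x ∧ y) ∨ u ∧ x ∧ (y ∧ ¬y ∨ ¬y ∧ ¬(¬x ∧ x ∨ y))
= u ∧ x ∧ ¬¬(y ∧ ¬x ∨ x ∧ y) ∨ u ∧ x ∧ (y ∧ ¬y ∨ ¬y ∧ ¬y)
= u ∧ x ∧ ¬¬y ∨ u ∧ x ∧ (y ∧ ¬y ∨ ¬y ∧ ¬y)
= u ∧ x ∧ ¬¬y ∨ u ∧ x ∧ ¬y
= u ∧ x ∧ y ∨ u ∧ x ∧ ¬y
= u ∧ x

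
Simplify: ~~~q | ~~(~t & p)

~~~q | ~~(~t & p)
= ~~~q | ~t & p
= ~q | ~t & p

~q | ~t & p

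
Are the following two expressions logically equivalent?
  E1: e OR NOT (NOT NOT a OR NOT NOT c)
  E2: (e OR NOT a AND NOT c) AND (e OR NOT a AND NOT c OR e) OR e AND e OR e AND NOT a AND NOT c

E1: e OR NOT (NOT NOT a OR NOT NOT c)
    = e OR NOT a AND NOT c   [De Morgan]
E2: (e OR NOT a AND NOT c) AND (e OR NOT a AND NOT c OR e) OR e AND e OR e AND NOT a AND NOT c
    = e OR NOT a AND NOT c OR e AND e OR e AND NOT a AND NOT c   [absorption]
    = e OR NOT a AND NOT c OR (e OR NOT a AND NOT c) AND e   [distribution]
    = e OR NOT a AND NOT c   [absorption]
Both reduce to e OR NOT a AND NOT c, so they are equivalent.

Yes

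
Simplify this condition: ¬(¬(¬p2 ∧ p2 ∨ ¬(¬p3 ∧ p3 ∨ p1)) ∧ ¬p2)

¬p1 ∨ p2

¬(¬(¬p2 ∧ p2 ∨ ¬(¬p3 ∧ p3 ∨ p1)) ∧ ¬p2)
= ¬(¬¬(¬p3 ∧ p3 ∨ p1) ∧ ¬p2)   [complement / identity]
= ¬(¬¬p1 ∧ ¬p2)   [complement / identity]
= ¬p1 ∨ p2   [De Morgan]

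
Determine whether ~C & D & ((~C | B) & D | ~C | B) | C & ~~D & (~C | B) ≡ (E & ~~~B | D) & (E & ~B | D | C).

No

E1: ~C & D & ((~C | B) & D | ~C | B) | C & ~~D & (~C | B)
    = ~C & D & (~C | B) | C & ~~D & (~C | B)   (absorption)
    = ~C & D & (~C | B) | C & D & (~C | B)   (double negation)
    = D & (~C | B)   (distribution)
E2: (E & ~~~B | D) & (E & ~B | D | C)
    = (E & ~B | D) & (E & ~B | D | C)   (double negation)
    = E & ~B | D   (absorption)
These differ: at B=0, C=0, D=0, E=1, E1 = 0 but E2 = 1.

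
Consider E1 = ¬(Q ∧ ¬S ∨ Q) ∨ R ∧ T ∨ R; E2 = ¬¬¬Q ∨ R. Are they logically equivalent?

Yes

E1: ¬(Q ∧ ¬S ∨ Q) ∨ R ∧ T ∨ R
    = ¬(Q ∧ ¬S ∨ Q) ∨ R
    = ¬Q ∨ R
E2: ¬¬¬Q ∨ R
    = ¬Q ∨ R
Both reduce to ¬Q ∨ R, so they are equivalent.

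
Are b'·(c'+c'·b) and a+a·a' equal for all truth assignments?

E1: b'·(c'+c'·b)
    = b'·c'
E2: a+a·a'
    = a
These differ: at a=1, b=1, c=0, E1 = 0 but E2 = 1.

No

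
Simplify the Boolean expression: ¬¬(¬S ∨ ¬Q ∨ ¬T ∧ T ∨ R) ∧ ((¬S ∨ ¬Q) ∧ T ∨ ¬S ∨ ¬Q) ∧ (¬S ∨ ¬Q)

¬¬(¬S ∨ ¬Q ∨ ¬T ∧ T ∨ R) ∧ ((¬S ∨ ¬Q) ∧ T ∨ ¬S ∨ ¬Q) ∧ (¬S ∨ ¬Q)
= ¬¬(¬S ∨ ¬Q ∨ R) ∧ ((¬S ∨ ¬Q) ∧ T ∨ ¬S ∨ ¬Q) ∧ (¬S ∨ ¬Q)   [complement / identity]
= ¬¬(¬S ∨ ¬Q ∨ R) ∧ (¬S ∨ ¬Q) ∧ (¬S ∨ ¬Q)   [absorption]
= (¬S ∨ ¬Q ∨ R) ∧ (¬S ∨ ¬Q) ∧ (¬S ∨ ¬Q)   [double negation]
= (¬S ∨ ¬Q) ∧ (¬S ∨ ¬Q)   [absorption]
= ¬S ∨ ¬Q   [idempotence]

¬S ∨ ¬Q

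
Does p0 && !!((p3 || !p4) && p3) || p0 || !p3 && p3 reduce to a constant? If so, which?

no

p0 && !!((p3 || !p4) && p3) || p0 || !p3 && p3
= p0 && (p3 || !p4) && p3 || p0 || !p3 && p3   (double negation)
= p0 && (p3 || !p4) && p3 || p0   (complement / identity)
= p0 && p3 || p0   (absorption)
= p0   (absorption)
This depends on p0, so it is not a constant.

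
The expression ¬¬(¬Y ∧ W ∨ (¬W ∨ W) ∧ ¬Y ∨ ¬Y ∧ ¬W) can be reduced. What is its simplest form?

¬Y

¬¬(¬Y ∧ W ∨ (¬W ∨ W) ∧ ¬Y ∨ ¬Y ∧ ¬W)
= ¬¬(¬Y ∧ W ∨ ¬Y ∨ ¬Y ∧ ¬W)   (complement / identity)
= ¬¬(¬Y ∧ W ∨ ¬Y)   (absorption)
= ¬¬¬Y   (absorption)
= ¬Y   (double negation)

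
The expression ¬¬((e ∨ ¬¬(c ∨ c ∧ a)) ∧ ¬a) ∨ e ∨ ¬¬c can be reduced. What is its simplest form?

e ∨ c

¬¬((e ∨ ¬¬(c ∨ c ∧ a)) ∧ ¬a) ∨ e ∨ ¬¬c
= (e ∨ ¬¬(c ∨ c ∧ a)) ∧ ¬a ∨ e ∨ ¬¬c   — double negation
= (e ∨ ¬¬c) ∧ ¬a ∨ e ∨ ¬¬c   — absorption
= e ∨ ¬¬c   — absorption
= e ∨ c   — double negation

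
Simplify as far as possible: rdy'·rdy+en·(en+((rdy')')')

en

rdy'·rdy+en·(en+((rdy')')')
= en·(en+((rdy')')')   [complement / identity]
= en·(en+rdy')   [double negation]
= en   [absorption]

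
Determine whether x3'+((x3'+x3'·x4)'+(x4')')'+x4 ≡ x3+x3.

E1: x3'+((x3'+x3'·x4)'+(x4')')'+x4
    = x3'+((x3')'+(x4')')'+x4   (absorption)
    = x3'+x3'·x4'+x4   (De Morgan)
    = x3'+x4   (absorption)
E2: x3+x3
    = x3   (idempotence)
These differ: at x3=0, x4=0, E1 = 1 but E2 = 0.

No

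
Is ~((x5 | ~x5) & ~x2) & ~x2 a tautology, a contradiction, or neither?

~((x5 | ~x5) & ~x2) & ~x2
= ~~x2 & ~x2   [complement / identity]
= x2 & ~x2   [double negation]
= 0   [complement]

contradiction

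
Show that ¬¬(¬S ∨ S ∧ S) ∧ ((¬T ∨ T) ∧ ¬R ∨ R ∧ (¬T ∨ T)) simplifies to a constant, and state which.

¬¬(¬S ∨ S ∧ S) ∧ ((¬T ∨ T) ∧ ¬R ∨ R ∧ (¬T ∨ T))
= ¬¬(¬S ∨ S ∧ S) ∧ (¬T ∨ T)   — distribution
= (¬S ∨ S ∧ S) ∧ (¬T ∨ T)   — double negation
= ¬S ∨ S ∧ S   — complement / identity
= ¬S ∨ S   — idempotence
= True   — complement

True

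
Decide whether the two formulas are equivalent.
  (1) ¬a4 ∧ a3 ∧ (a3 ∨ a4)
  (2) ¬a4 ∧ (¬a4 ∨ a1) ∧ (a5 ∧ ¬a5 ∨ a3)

Yes

E1: ¬a4 ∧ a3 ∧ (a3 ∨ a4)
    = ¬a4 ∧ a3   (absorption)
E2: ¬a4 ∧ (¬a4 ∨ a1) ∧ (a5 ∧ ¬a5 ∨ a3)
    = ¬a4 ∧ (¬a4 ∨ a1) ∧ a3   (complement / identity)
    = ¬a4 ∧ a3   (absorption)
Both reduce to ¬a4 ∧ a3, so they are equivalent.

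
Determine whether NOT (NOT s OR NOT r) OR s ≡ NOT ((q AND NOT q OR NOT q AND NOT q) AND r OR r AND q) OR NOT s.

No

E1: NOT (NOT s OR NOT r) OR s
    = s AND r OR s   [De Morgan]
    = s   [absorption]
E2: NOT ((q AND NOT q OR NOT q AND NOT q) AND r OR r AND q) OR NOT s
    = NOT (NOT q AND r OR r AND q) OR NOT s   [distribution]
    = NOT r OR NOT s   [distribution]
These differ: at q=0, r=0, s=0, E1 = 0 but E2 = 1.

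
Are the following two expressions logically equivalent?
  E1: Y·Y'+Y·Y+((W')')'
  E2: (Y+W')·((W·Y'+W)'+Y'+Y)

E1: Y·Y'+Y·Y+((W')')'
    = Y+((W')')'
    = Y+W'
E2: (Y+W')·((W·Y'+W)'+Y'+Y)
    = (Y+W')·(W'+Y'+Y)
    = Y+W'·(W'+Y')
    = Y+W'
Both reduce to Y+W', so they are equivalent.

Yes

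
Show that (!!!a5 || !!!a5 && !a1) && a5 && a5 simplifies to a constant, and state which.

(!!!a5 || !!!a5 && !a1) && a5 && a5
= !!!a5 && a5 && a5
= !!!a5 && a5
= !a5 && a5
= false

false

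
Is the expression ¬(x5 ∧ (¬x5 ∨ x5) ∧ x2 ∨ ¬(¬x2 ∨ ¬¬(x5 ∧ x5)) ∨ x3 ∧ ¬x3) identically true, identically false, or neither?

¬(x5 ∧ (¬x5 ∨ x5) ∧ x2 ∨ ¬(¬x2 ∨ ¬¬(x5 ∧ x5)) ∨ x3 ∧ ¬x3)
= ¬(x5 ∧ x2 ∨ ¬(¬x2 ∨ ¬¬(x5 ∧ x5)) ∨ x3 ∧ ¬x3)   — complement / identity
= ¬(x5 ∧ x2 ∨ ¬(¬x2 ∨ ¬¬(x5 ∧ x5)))   — complement / identity
= ¬(x5 ∧ x2 ∨ x2 ∧ ¬(x5 ∧ x5))   — De Morgan
= ¬(x5 ∧ x2 ∨ x2 ∧ ¬x5)   — idempotence
= ¬x2   — distribution
This depends on x2, so it is not a constant.

neither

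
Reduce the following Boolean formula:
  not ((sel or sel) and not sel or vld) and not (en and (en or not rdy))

not vld and not en

not ((sel or sel) and not sel or vld) and not (en and (en or not rdy))
= not (sel and not sel or vld) and not (en and (en or not rdy))   — idempotence
= not vld and not (en and (en or not rdy))   — complement / identity
= not vld and not en   — absorption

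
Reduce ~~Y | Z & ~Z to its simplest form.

Y

~~Y | Z & ~Z
= ~~Y   (complement / identity)
= Y   (double negation)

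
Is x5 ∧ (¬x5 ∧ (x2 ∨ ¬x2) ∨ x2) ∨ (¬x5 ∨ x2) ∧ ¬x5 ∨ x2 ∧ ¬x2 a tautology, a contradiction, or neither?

x5 ∧ (¬x5 ∧ (x2 ∨ ¬x2) ∨ x2) ∨ (¬x5 ∨ x2) ∧ ¬x5 ∨ x2 ∧ ¬x2
= x5 ∧ (¬x5 ∨ x2) ∨ (¬x5 ∨ x2) ∧ ¬x5 ∨ x2 ∧ ¬x2   (complement / identity)
= ¬x5 ∨ x2 ∨ x2 ∧ ¬x2   (distribution)
= ¬x5 ∨ x2   (complement / identity)
This depends on x2, x5, so it is not a constant.

neither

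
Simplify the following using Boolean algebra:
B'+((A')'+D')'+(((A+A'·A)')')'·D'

B'+A'

B'+((A')'+D')'+(((A+A'·A)')')'·D'
= B'+A'·D+(((A+A'·A)')')'·D'   [De Morgan]
= B'+A'·D+((A')')'·D'   [complement / identity]
= B'+A'·D+A'·D'   [double negation]
= B'+A'   [distribution]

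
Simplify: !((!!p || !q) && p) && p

false

!((!!p || !q) && p) && p
= !((p || !q) && p) && p   [double negation]
= !p && p   [absorption]
= false   [complement]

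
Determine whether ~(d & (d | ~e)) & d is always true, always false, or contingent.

~(d & (d | ~e)) & d
= ~d & d   [absorption]
= 0   [complement]

always false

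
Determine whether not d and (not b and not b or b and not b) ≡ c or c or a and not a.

E1: not d and (not b and not b or b and not b)
    = not d and not b
E2: c or c or a and not a
    = c or a and not a
    = c
These differ: at a=0, b=0, c=1, d=1, E1 = 0 but E2 = 1.

No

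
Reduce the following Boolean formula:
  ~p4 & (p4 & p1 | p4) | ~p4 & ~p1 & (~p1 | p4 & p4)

~p4 & (p4 & p1 | p4) | ~p4 & ~p1 & (~p1 | p4 & p4)
= ~p4 & p4 | ~p4 & ~p1 & (~p1 | p4 & p4)   [absorption]
= ~p4 & p4 | ~p4 & ~p1 & (~p1 | p4)   [idempotence]
= ~p4 & p4 | ~p4 & ~p1   [absorption]
= ~p4 & ~p1   [complement / identity]

~p4 & ~p1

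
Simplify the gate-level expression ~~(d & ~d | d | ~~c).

~~(d & ~d | d | ~~c)
= ~~(d & ~d | d | c)   — double negation
= ~~(d | c)   — complement / identity
= d | c   — double negation

d | c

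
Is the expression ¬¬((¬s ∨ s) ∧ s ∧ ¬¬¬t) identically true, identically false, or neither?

neither

¬¬((¬s ∨ s) ∧ s ∧ ¬¬¬t)
= ¬¬(s ∧ ¬¬¬t)   — complement / identity
= s ∧ ¬¬¬t   — double negation
= s ∧ ¬t   — double negation
This depends on s, t, so it is not a constant.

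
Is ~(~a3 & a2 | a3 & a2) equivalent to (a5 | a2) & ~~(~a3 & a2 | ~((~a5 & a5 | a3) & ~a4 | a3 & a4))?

E1: ~(~a3 & a2 | a3 & a2)
    = ~a2
E2: (a5 | a2) & ~~(~a3 & a2 | ~((~a5 & a5 | a3) & ~a4 | a3 & a4))
    = (a5 | a2) & ~~(~a3 & a2 | ~(a3 & ~a4 | a3 & a4))
    = (a5 | a2) & ~~(~a3 & a2 | ~a3)
    = (a5 | a2) & ~~~a3
    = (a5 | a2) & ~a3
These differ: at a2=0, a3=1, a4=1, a5=0, E1 = 1 but E2 = 0.

No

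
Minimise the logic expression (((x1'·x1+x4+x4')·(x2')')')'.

(((x1'·x1+x4+x4')·(x2')')')'
= (((x4+x4')·(x2')')')'
= (((x4+x4')·x2)')'
= (x4+x4')·x2
= x2

x2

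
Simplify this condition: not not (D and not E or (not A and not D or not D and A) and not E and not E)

not not (D and not E or (not A and not D or not D and A) and not E and not E)
= not not (D and not E or not D and not E and not E)   (distribution)
= D and not E or not D and not E and not E   (double negation)
= D and not E or not D and not E   (idempotence)
= not E   (distribution)

not E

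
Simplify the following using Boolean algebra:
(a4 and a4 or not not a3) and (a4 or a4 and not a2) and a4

a4

(a4 and a4 or not not a3) and (a4 or a4 and not a2) and a4
= (a4 and a4 or not not a3) and a4 and a4   (absorption)
= (a4 and a4 or a3) and a4 and a4   (double negation)
= a4 and a4   (absorption)
= a4   (idempotence)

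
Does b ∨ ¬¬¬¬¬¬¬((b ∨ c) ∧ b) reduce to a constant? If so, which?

b ∨ ¬¬¬¬¬¬¬((b ∨ c) ∧ b)
= b ∨ ¬¬¬¬¬¬¬b   — absorption
= b ∨ ¬¬¬¬¬b   — double negation
= b ∨ ¬¬¬b   — double negation
= b ∨ ¬b   — double negation
= True   — complement

yes, True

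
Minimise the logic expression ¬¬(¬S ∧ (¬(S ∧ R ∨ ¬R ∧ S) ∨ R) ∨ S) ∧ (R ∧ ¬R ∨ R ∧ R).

R

¬¬(¬S ∧ (¬(S ∧ R ∨ ¬R ∧ S) ∨ R) ∨ S) ∧ (R ∧ ¬R ∨ R ∧ R)
= ¬¬(¬S ∧ (¬(S ∧ R ∨ ¬R ∧ S) ∨ R) ∨ S) ∧ R
= ¬¬(¬S ∧ (¬S ∨ R) ∨ S) ∧ R
= ¬¬(¬S ∨ S) ∧ R
= (¬S ∨ S) ∧ R
= R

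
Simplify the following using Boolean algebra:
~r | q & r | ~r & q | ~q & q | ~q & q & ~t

~r | q

~r | q & r | ~r & q | ~q & q | ~q & q & ~t
= ~r | q | ~q & q | ~q & q & ~t   — distribution
= ~r | q | ~q & q   — absorption
= ~r | q   — complement / identity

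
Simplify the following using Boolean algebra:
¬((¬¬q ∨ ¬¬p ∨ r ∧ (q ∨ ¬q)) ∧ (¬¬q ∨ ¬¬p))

¬q ∧ ¬p

¬((¬¬q ∨ ¬¬p ∨ r ∧ (q ∨ ¬q)) ∧ (¬¬q ∨ ¬¬p))
= ¬(¬¬q ∨ (¬¬p ∨ r ∧ (q ∨ ¬q)) ∧ ¬¬p)
= ¬(¬¬q ∨ (¬¬p ∨ r) ∧ ¬¬p)
= ¬(¬¬q ∨ ¬¬p)
= ¬q ∧ ¬p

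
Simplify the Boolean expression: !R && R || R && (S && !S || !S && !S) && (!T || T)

!R && R || R && (S && !S || !S && !S) && (!T || T)
= R && (S && !S || !S && !S) && (!T || T)   — complement / identity
= R && (S && !S || !S && !S)   — complement / identity
= R && !S   — distribution

R && !S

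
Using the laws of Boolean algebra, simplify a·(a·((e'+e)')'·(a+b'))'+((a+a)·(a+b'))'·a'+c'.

a·(a·((e'+e)')'·(a+b'))'+((a+a)·(a+b'))'·a'+c'
= a·(a·(e'+e)·(a+b'))'+((a+a)·(a+b'))'·a'+c'   (double negation)
= a·(a·(a+b'))'+((a+a)·(a+b'))'·a'+c'   (complement / identity)
= a·(a·(a+b'))'+(a·(a+b'))'·a'+c'   (idempotence)
= (a·(a+b'))'+c'   (distribution)
= a'+c'   (absorption)

a'+c'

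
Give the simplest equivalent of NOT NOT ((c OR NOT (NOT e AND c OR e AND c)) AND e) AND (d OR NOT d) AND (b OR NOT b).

NOT NOT ((c OR NOT (NOT e AND c OR e AND c)) AND e) AND (d OR NOT d) AND (b OR NOT b)
= NOT NOT ((c OR NOT c) AND e) AND (d OR NOT d) AND (b OR NOT b)   [distribution]
= NOT NOT e AND (d OR NOT d) AND (b OR NOT b)   [complement / identity]
= NOT NOT e AND (d OR NOT d)   [complement / identity]
= NOT NOT e   [complement / identity]
= e   [double negation]

e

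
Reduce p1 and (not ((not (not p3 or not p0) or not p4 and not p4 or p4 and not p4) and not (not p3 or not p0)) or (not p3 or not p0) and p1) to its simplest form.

p1 and (not p3 or not p0)

p1 and (not ((not (not p3 or not p0) or not p4 and not p4 or p4 and not p4) and not (not p3 or not p0)) or (not p3 or not p0) and p1)
= p1 and (not ((not (not p3 or not p0) or not p4) and not (not p3 or not p0)) or (not p3 or not p0) and p1)   — distribution
= p1 and (not not (not p3 or not p0) or (not p3 or not p0) and p1)   — absorption
= p1 and (not p3 or not p0 or (not p3 or not p0) and p1)   — double negation
= p1 and (not p3 or not p0)   — absorption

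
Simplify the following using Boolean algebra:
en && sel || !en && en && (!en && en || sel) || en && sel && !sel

en && sel || !en && en && (!en && en || sel) || en && sel && !sel
= en && sel || !en && en || en && sel && !sel
= en && sel || en && sel && !sel
= en && sel

en && sel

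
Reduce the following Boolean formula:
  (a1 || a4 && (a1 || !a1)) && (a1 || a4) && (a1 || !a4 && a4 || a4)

a1 || a4

(a1 || a4 && (a1 || !a1)) && (a1 || a4) && (a1 || !a4 && a4 || a4)
= (a1 || a4 && (a1 || !a1)) && (a1 || a4) && (a1 || a4)   [complement / identity]
= (a1 || a4) && (a1 || a4) && (a1 || a4)   [complement / identity]
= (a1 || a4) && (a1 || a4)   [idempotence]
= a1 || a4   [idempotence]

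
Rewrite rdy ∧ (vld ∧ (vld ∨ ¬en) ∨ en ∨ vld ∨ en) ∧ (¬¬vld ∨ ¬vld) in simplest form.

rdy ∧ (vld ∧ (vld ∨ ¬en) ∨ en ∨ vld ∨ en) ∧ (¬¬vld ∨ ¬vld)
= rdy ∧ (vld ∧ (vld ∨ ¬en) ∨ en ∨ vld ∨ en) ∧ (vld ∨ ¬vld)   [double negation]
= rdy ∧ (vld ∨ en ∨ vld ∨ en) ∧ (vld ∨ ¬vld)   [absorption]
= rdy ∧ (vld ∨ en ∨ vld ∨ en)   [complement / identity]
= rdy ∧ (vld ∨ en)   [idempotence]

rdy ∧ (vld ∨ en)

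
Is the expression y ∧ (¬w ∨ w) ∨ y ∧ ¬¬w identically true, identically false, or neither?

neither

y ∧ (¬w ∨ w) ∨ y ∧ ¬¬w
= y ∨ y ∧ ¬¬w   (complement / identity)
= y ∨ y ∧ w   (double negation)
= y   (absorption)
This depends on y, so it is not a constant.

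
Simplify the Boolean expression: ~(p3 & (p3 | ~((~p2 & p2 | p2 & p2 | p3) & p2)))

~p3

~(p3 & (p3 | ~((~p2 & p2 | p2 & p2 | p3) & p2)))
= ~(p3 & (p3 | ~((p2 | p3) & p2)))   (distribution)
= ~(p3 & (p3 | ~p2))   (absorption)
= ~p3   (absorption)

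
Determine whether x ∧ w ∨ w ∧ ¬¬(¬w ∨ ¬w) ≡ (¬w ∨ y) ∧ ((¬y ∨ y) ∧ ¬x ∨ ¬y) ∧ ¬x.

E1: x ∧ w ∨ w ∧ ¬¬(¬w ∨ ¬w)
    = x ∧ w ∨ w ∧ ¬(w ∧ w)
    = x ∧ w ∨ w ∧ ¬w
    = x ∧ w
E2: (¬w ∨ y) ∧ ((¬y ∨ y) ∧ ¬x ∨ ¬y) ∧ ¬x
    = (¬w ∨ y) ∧ (¬x ∨ ¬y) ∧ ¬x
    = (¬w ∨ y) ∧ ¬x
These differ: at w=1, x=1, y=0, E1 = 1 but E2 = 0.

No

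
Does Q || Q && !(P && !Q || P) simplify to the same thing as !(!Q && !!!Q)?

E1: Q || Q && !(P && !Q || P)
    = Q || Q && !P
    = Q
E2: !(!Q && !!!Q)
    = !(!Q && !Q)
    = Q || Q
    = Q
Both reduce to Q, so they are equivalent.

Yes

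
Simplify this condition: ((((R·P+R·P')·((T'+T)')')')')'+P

((((R·P+R·P')·((T'+T)')')')')'+P
= ((R·P+R·P')·((T'+T)')')'+P   (double negation)
= ((R·P+R·P')·(T'+T))'+P   (double negation)
= (R·P+R·P')'+P   (complement / identity)
= R'+P   (distribution)

R'+P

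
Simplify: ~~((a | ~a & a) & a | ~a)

~~((a | ~a & a) & a | ~a)
= ~~(a & a | ~a)   (complement / identity)
= ~~(a | ~a)   (idempotence)
= a | ~a   (double negation)
= 1   (complement)

1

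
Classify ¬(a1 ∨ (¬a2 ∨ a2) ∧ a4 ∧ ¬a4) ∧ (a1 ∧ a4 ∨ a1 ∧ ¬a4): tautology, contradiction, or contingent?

contradiction

¬(a1 ∨ (¬a2 ∨ a2) ∧ a4 ∧ ¬a4) ∧ (a1 ∧ a4 ∨ a1 ∧ ¬a4)
= ¬(a1 ∨ (¬a2 ∨ a2) ∧ a4 ∧ ¬a4) ∧ a1   — distribution
= ¬(a1 ∨ a4 ∧ ¬a4) ∧ a1   — complement / identity
= ¬a1 ∧ a1   — complement / identity
= False   — complement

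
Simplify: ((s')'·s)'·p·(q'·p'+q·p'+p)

((s')'·s)'·p·(q'·p'+q·p'+p)
= ((s')'·s)'·p·(p'+p)   [distribution]
= (s·s)'·p·(p'+p)   [double negation]
= (s·s)'·p   [complement / identity]
= s'·p   [idempotence]

s'·p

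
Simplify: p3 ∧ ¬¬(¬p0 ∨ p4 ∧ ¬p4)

p3 ∧ ¬p0

p3 ∧ ¬¬(¬p0 ∨ p4 ∧ ¬p4)
= p3 ∧ (¬p0 ∨ p4 ∧ ¬p4)   [double negation]
= p3 ∧ ¬p0   [complement / identity]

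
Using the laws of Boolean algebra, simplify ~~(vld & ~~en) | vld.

~~(vld & ~~en) | vld
= vld & ~~en | vld   [double negation]
= vld & en | vld   [double negation]
= vld   [absorption]

vld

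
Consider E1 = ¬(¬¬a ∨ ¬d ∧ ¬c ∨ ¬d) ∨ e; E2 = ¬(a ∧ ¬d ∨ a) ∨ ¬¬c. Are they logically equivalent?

No

E1: ¬(¬¬a ∨ ¬d ∧ ¬c ∨ ¬d) ∨ e
    = ¬(¬¬a ∨ ¬d) ∨ e
    = ¬a ∧ d ∨ e
E2: ¬(a ∧ ¬d ∨ a) ∨ ¬¬c
    = ¬a ∨ ¬¬c
    = ¬a ∨ c
These differ: at a=1, c=1, d=0, e=0, E1 = 0 but E2 = 1.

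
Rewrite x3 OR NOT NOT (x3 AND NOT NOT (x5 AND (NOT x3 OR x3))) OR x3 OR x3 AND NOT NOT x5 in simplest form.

x3 OR NOT NOT (x3 AND NOT NOT (x5 AND (NOT x3 OR x3))) OR x3 OR x3 AND NOT NOT x5
= x3 OR x3 AND NOT NOT (x5 AND (NOT x3 OR x3)) OR x3 OR x3 AND NOT NOT x5   — double negation
= x3 OR x3 AND NOT NOT x5 OR x3 OR x3 AND NOT NOT x5   — complement / identity
= x3 OR x3 AND NOT NOT x5   — idempotence
= x3 OR x3 AND x5   — double negation
= x3   — absorption

x3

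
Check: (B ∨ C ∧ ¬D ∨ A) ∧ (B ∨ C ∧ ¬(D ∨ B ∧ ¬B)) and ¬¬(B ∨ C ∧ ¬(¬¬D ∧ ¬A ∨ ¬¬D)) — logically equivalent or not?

Yes

E1: (B ∨ C ∧ ¬D ∨ A) ∧ (B ∨ C ∧ ¬(D ∨ B ∧ ¬B))
    = (B ∨ C ∧ ¬D ∨ A) ∧ (B ∨ C ∧ ¬D)
    = B ∨ C ∧ ¬D
E2: ¬¬(B ∨ C ∧ ¬(¬¬D ∧ ¬A ∨ ¬¬D))
    = ¬¬(B ∨ C ∧ ¬¬¬D)
    = B ∨ C ∧ ¬¬¬D
    = B ∨ C ∧ ¬D
Both reduce to B ∨ C ∧ ¬D, so they are equivalent.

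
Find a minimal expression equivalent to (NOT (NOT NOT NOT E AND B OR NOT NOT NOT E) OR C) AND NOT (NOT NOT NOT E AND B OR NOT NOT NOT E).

(NOT (NOT NOT NOT E AND B OR NOT NOT NOT E) OR C) AND NOT (NOT NOT NOT E AND B OR NOT NOT NOT E)
= NOT (NOT NOT NOT E AND B OR NOT NOT NOT E)
= NOT NOT NOT NOT E
= NOT NOT E
= E

E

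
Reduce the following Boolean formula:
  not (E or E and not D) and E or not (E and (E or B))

not E

not (E or E and not D) and E or not (E and (E or B))
= not (E or E and not D) and E or not E   (absorption)
= not E and E or not E   (absorption)
= not E   (complement / identity)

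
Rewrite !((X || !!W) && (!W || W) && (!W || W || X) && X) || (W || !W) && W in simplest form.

!X || W

!((X || !!W) && (!W || W) && (!W || W || X) && X) || (W || !W) && W
= !((X || !!W) && (!W || W) && X) || (W || !W) && W   — absorption
= !((X || !!W) && (!W || W) && X) || W   — complement / identity
= !((X || !!W) && X) || W   — complement / identity
= !((X || W) && X) || W   — double negation
= !X || W   — absorption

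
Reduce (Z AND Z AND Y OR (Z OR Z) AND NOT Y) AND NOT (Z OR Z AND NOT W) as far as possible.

(Z AND Z AND Y OR (Z OR Z) AND NOT Y) AND NOT (Z OR Z AND NOT W)
= (Z AND Z AND Y OR Z AND NOT Y) AND NOT (Z OR Z AND NOT W)   — idempotence
= (Z AND Y OR Z AND NOT Y) AND NOT (Z OR Z AND NOT W)   — idempotence
= Z AND NOT (Z OR Z AND NOT W)   — distribution
= Z AND NOT Z   — absorption
= FALSE   — complement

FALSE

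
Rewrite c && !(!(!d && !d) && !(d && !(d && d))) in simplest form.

c && !(!(!d && !d) && !(d && !(d && d)))
= c && (!d && !d || d && !(d && d))
= c && (!d && !d || d && !d)
= c && (!d || d && !d)
= c && !d

c && !d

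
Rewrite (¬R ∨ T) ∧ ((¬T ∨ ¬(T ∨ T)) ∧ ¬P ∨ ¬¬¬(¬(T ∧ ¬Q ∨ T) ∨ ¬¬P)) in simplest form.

(¬R ∨ T) ∧ ((¬T ∨ ¬(T ∨ T)) ∧ ¬P ∨ ¬¬¬(¬(T ∧ ¬Q ∨ T) ∨ ¬¬P))
= (¬R ∨ T) ∧ ((¬T ∨ ¬T) ∧ ¬P ∨ ¬¬¬(¬(T ∧ ¬Q ∨ T) ∨ ¬¬P))   — idempotence
= (¬R ∨ T) ∧ ((¬T ∨ ¬T) ∧ ¬P ∨ ¬¬¬(¬T ∨ ¬¬P))   — absorption
= (¬R ∨ T) ∧ ((¬T ∨ ¬T) ∧ ¬P ∨ ¬(¬T ∨ ¬¬P))   — double negation
= (¬R ∨ T) ∧ ((¬T ∨ ¬T) ∧ ¬P ∨ T ∧ ¬P)   — De Morgan
= (¬R ∨ T) ∧ (¬T ∧ ¬P ∨ T ∧ ¬P)   — idempotence
= (¬R ∨ T) ∧ ¬P   — distribution

(¬R ∨ T) ∧ ¬P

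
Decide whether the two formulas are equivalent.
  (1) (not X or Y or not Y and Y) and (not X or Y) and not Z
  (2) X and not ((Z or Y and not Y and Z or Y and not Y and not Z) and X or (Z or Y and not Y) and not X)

E1: (not X or Y or not Y and Y) and (not X or Y) and not Z
    = (not X or Y) and (not X or Y) and not Z
    = (not X or Y) and not Z
E2: X and not ((Z or Y and not Y and Z or Y and not Y and not Z) and X or (Z or Y and not Y) and not X)
    = X and not ((Z or Y and not Y) and X or (Z or Y and not Y) and not X)
    = X and not (Z or Y and not Y)
    = X and not Z
These differ: at X=0, Y=1, Z=0, E1 = 1 but E2 = 0.

No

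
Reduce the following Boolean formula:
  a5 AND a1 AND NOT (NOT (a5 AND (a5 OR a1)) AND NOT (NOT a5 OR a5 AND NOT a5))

a5 AND a1 AND NOT (NOT (a5 AND (a5 OR a1)) AND NOT (NOT a5 OR a5 AND NOT a5))
= a5 AND a1 AND (a5 AND (a5 OR a1) OR NOT a5 OR a5 AND NOT a5)
= a5 AND a1 AND (a5 AND (a5 OR a1) OR NOT a5)
= a5 AND a1 AND (a5 OR NOT a5)
= a5 AND a1

a5 AND a1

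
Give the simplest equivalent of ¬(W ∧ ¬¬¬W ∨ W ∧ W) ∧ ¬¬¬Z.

¬(W ∧ ¬¬¬W ∨ W ∧ W) ∧ ¬¬¬Z
= ¬(W ∧ ¬¬¬W ∨ W ∧ W) ∧ ¬Z   — double negation
= ¬(W ∧ ¬W ∨ W ∧ W) ∧ ¬Z   — double negation
= ¬W ∧ ¬Z   — distribution

¬W ∧ ¬Z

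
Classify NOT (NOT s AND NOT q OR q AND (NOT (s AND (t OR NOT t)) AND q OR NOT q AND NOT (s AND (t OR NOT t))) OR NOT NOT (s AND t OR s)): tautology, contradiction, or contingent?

contradiction

NOT (NOT s AND NOT q OR q AND (NOT (s AND (t OR NOT t)) AND q OR NOT q AND NOT (s AND (t OR NOT t))) OR NOT NOT (s AND t OR s))
= NOT (NOT s AND NOT q OR q AND (NOT (s AND (t OR NOT t)) AND q OR NOT q AND NOT (s AND (t OR NOT t))) OR NOT NOT s)
= NOT (NOT s AND NOT q OR q AND NOT (s AND (t OR NOT t)) OR NOT NOT s)
= NOT (NOT s AND NOT q OR q AND NOT s OR NOT NOT s)
= NOT (NOT s OR NOT NOT s)
= s AND NOT s
= FALSE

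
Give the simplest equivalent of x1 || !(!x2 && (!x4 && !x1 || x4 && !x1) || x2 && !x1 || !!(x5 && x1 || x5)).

x1 || !(!x2 && (!x4 && !x1 || x4 && !x1) || x2 && !x1 || !!(x5 && x1 || x5))
= x1 || !(!x2 && !x1 || x2 && !x1 || !!(x5 && x1 || x5))   [distribution]
= x1 || !(!x1 || !!(x5 && x1 || x5))   [distribution]
= x1 || !(!x1 || !!x5)   [absorption]
= x1 || x1 && !x5   [De Morgan]
= x1   [absorption]

x1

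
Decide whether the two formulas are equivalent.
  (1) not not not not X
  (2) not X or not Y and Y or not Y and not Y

E1: not not not not X
    = not not X   (double negation)
    = X   (double negation)
E2: not X or not Y and Y or not Y and not Y
    = not X or not Y   (distribution)
These differ: at X=0, Y=0, E1 = 0 but E2 = 1.

No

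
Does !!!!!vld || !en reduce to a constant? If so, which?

!!!!!vld || !en
= !!!vld || !en
= !vld || !en
This depends on en, vld, so it is not a constant.

no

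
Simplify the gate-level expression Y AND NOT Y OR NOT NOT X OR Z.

X OR Z

Y AND NOT Y OR NOT NOT X OR Z
= NOT NOT X OR Z
= X OR Z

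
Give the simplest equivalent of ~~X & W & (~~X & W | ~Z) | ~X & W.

W

~~X & W & (~~X & W | ~Z) | ~X & W
= ~~X & W | ~X & W
= X & W | ~X & W
= W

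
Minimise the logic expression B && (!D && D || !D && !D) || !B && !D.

B && (!D && D || !D && !D) || !B && !D
= B && !D || !B && !D   [distribution]
= !D   [distribution]

!D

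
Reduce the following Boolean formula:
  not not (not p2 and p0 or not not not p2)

not not (not p2 and p0 or not not not p2)
= not not (not p2 and p0 or not p2)   (double negation)
= not p2 and p0 or not p2   (double negation)
= not p2   (absorption)

not p2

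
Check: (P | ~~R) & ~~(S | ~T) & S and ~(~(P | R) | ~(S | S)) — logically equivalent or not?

E1: (P | ~~R) & ~~(S | ~T) & S
    = (P | ~~R) & (S | ~T) & S   — double negation
    = (P | R) & (S | ~T) & S   — double negation
    = (P | R) & S   — absorption
E2: ~(~(P | R) | ~(S | S))
    = ~(~(P | R) | ~S)   — idempotence
    = (P | R) & S   — De Morgan
Both reduce to (P | R) & S, so they are equivalent.

Yes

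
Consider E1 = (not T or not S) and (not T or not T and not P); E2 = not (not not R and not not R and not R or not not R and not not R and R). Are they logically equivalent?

No

E1: (not T or not S) and (not T or not T and not P)
    = (not T or not S) and not T   [absorption]
    = not T   [absorption]
E2: not (not not R and not not R and not R or not not R and not not R and R)
    = not (not not R and not not R)   [distribution]
    = not not not R   [idempotence]
    = not R   [double negation]
These differ: at P=1, R=1, S=1, T=0, E1 = 1 but E2 = 0.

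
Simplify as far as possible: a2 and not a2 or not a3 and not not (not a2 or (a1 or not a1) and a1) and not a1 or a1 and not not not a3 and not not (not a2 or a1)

a2 and not a2 or not a3 and not not (not a2 or (a1 or not a1) and a1) and not a1 or a1 and not not not a3 and not not (not a2 or a1)
= a2 and not a2 or not a3 and not not (not a2 or (a1 or not a1) and a1) and not a1 or a1 and not a3 and not not (not a2 or a1)   [double negation]
= a2 and not a2 or not a3 and not not (not a2 or a1) and not a1 or a1 and not a3 and not not (not a2 or a1)   [complement / identity]
= a2 and not a2 or not a3 and not not (not a2 or a1)   [distribution]
= a2 and not a2 or not a3 and (not a2 or a1)   [double negation]
= not a3 and (not a2 or a1)   [complement / identity]

not a3 and (not a2 or a1)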